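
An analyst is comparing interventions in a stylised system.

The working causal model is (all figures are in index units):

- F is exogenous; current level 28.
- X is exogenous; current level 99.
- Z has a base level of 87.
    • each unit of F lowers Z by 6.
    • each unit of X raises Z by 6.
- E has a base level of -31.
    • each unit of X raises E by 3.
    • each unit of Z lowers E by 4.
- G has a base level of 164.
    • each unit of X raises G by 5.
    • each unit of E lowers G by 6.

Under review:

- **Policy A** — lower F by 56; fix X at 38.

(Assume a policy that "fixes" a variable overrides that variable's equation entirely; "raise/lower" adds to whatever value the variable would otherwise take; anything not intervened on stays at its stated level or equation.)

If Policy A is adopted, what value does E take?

-1849

Policy A (F − 56, X := 38):
  F = 28 − 56 = -28
  X = 38
  Z = 87 − 6·(-28) + 6·38 = 483
  E = -31 + 3·38 − 4·483 = -1849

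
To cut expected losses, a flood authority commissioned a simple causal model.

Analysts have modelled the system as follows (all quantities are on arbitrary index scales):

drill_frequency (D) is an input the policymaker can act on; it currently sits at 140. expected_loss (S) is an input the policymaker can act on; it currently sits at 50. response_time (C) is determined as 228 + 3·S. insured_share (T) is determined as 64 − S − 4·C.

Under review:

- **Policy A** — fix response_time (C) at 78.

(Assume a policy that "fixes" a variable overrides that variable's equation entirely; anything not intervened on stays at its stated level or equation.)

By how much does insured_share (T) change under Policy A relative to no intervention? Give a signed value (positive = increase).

Baseline:
  S = 50
  C = 228 + 3·50 = 378
  T = 64 − 50 − 4·378 = -1498
Policy A (C := 78):
  S = 50
  C = 78
  T = 64 − 50 − 4·78 = -298
Change in T: -298 − (-1498) = 1200

1200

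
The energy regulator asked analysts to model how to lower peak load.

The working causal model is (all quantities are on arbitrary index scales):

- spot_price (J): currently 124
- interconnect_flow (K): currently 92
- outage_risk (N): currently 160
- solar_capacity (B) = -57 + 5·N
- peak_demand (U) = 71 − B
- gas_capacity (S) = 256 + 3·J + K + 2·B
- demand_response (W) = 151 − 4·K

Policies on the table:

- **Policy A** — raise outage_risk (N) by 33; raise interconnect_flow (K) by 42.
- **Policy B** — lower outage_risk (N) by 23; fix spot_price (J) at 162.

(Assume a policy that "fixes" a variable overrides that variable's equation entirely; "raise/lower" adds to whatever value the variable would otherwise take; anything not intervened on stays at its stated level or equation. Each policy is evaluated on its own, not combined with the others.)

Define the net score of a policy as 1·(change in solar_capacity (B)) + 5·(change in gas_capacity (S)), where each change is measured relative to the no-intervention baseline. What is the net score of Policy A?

Baseline:
  J = 124
  K = 92
  N = 160
  B = -57 + 5·160 = 743
  S = 256 + 3·124 + 92 + 2·743 = 2206
Policy A (N + 33, K + 42):
  J = 124
  K = 92 + 42 = 134
  N = 160 + 33 = 193
  B = -57 + 5·193 = 908
  S = 256 + 3·124 + 134 + 2·908 = 2578
ΔB = 908 − 743 = 165; ΔS = 2578 − 2206 = 372
Score = 1·165 + 5·372 = 2025

2025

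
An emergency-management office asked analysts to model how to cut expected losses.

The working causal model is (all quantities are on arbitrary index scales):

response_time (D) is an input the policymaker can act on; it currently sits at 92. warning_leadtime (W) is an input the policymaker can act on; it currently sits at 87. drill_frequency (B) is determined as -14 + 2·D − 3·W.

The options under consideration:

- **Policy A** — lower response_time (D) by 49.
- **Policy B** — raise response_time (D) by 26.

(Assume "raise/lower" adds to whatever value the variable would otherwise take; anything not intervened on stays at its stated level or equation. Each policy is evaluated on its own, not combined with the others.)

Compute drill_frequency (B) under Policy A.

Policy A (D − 49):
  D = 92 − 49 = 43
  W = 87
  B = -14 + 2·43 − 3·87 = -189

-189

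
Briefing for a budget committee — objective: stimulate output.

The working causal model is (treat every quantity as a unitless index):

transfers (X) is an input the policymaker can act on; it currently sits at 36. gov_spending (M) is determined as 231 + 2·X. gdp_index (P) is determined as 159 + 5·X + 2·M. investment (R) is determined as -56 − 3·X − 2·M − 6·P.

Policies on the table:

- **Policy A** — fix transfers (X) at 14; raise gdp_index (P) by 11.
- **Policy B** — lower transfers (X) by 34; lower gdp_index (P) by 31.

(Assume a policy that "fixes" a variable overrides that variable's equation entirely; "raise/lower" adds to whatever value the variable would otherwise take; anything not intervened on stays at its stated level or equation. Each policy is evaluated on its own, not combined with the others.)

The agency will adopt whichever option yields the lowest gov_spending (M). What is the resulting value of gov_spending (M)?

Policy A (X := 14, P + 11):
  X = 14
  M = 231 + 2·14 = 259
Policy B (X − 34, P − 31):
  X = 36 − 34 = 2
  M = 231 + 2·2 = 235
Comparing — Policy A: M=259, Policy B: M=235. Lowest is 235 (Policy B).

235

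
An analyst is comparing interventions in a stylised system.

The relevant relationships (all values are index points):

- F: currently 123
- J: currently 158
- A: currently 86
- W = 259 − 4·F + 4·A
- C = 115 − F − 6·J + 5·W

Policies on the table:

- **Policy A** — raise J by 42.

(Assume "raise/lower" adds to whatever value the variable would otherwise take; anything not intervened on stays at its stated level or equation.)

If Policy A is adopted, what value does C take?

-653

Policy A (J + 42):
  F = 123
  J = 158 + 42 = 200
  A = 86
  W = 259 − 4·123 + 4·86 = 111
  C = 115 − 123 − 6·200 + 5·111 = -653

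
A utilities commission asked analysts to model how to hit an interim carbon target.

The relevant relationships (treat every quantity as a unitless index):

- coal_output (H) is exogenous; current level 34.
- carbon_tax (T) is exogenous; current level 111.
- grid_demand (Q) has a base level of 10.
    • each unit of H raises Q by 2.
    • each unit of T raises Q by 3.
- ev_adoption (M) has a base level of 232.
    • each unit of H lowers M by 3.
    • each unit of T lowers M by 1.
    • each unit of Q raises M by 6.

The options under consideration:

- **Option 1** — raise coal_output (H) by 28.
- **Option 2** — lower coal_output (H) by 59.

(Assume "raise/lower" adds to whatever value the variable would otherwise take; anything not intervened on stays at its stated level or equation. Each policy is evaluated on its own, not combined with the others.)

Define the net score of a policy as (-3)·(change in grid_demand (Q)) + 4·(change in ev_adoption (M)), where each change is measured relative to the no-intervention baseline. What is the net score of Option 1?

840

Baseline:
  H = 34
  T = 111
  Q = 10 + 2·34 + 3·111 = 411
  M = 232 − 3·34 − 111 + 6·411 = 2485
Option 1 (H + 28):
  H = 34 + 28 = 62
  T = 111
  Q = 10 + 2·62 + 3·111 = 467
  M = 232 − 3·62 − 111 + 6·467 = 2737
ΔQ = 467 − 411 = 56; ΔM = 2737 − 2485 = 252
Score = (-3)·56 + 4·252 = 840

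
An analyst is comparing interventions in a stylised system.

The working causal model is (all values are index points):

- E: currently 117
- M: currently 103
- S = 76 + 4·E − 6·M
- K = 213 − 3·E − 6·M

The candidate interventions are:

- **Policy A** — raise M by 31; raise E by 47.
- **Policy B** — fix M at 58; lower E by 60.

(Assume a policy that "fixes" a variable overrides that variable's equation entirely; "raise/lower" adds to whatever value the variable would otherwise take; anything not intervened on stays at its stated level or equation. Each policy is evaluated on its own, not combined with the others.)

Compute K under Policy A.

Policy A (M + 31, E + 47):
  E = 117 + 47 = 164
  M = 103 + 31 = 134
  K = 213 − 3·164 − 6·134 = -1083

-1083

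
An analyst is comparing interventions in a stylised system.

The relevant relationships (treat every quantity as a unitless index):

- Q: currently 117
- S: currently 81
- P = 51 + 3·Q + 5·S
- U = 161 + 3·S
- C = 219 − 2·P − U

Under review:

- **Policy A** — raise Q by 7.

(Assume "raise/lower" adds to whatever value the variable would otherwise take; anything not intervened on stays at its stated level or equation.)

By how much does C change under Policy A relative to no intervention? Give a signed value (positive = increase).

-42

Baseline:
  Q = 117
  S = 81
  P = 51 + 3·117 + 5·81 = 807
  U = 161 + 3·81 = 404
  C = 219 − 2·807 − 404 = -1799
Policy A (Q + 7):
  Q = 117 + 7 = 124
  S = 81
  P = 51 + 3·124 + 5·81 = 828
  U = 161 + 3·81 = 404
  C = 219 − 2·828 − 404 = -1841
Change in C: -1841 − (-1799) = -42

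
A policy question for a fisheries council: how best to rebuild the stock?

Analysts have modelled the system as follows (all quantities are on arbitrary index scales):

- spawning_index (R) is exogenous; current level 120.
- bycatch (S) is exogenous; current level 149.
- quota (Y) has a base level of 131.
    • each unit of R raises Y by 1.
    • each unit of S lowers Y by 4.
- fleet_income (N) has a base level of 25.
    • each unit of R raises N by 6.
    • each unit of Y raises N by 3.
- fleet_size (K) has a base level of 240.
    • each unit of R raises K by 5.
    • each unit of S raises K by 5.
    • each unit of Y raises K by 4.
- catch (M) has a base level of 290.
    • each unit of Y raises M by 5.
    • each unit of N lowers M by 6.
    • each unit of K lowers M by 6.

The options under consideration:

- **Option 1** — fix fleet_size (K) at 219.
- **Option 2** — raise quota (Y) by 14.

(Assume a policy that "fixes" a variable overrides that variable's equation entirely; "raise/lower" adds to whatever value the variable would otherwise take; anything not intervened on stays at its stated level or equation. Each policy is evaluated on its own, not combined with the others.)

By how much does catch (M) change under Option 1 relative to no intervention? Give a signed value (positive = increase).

-84

Baseline:
  R = 120
  S = 149
  Y = 131 + 120 − 4·149 = -345
  N = 25 + 6·120 + 3·(-345) = -290
  K = 240 + 5·120 + 5·149 + 4·(-345) = 205
  M = 290 + 5·(-345) − 6·(-290) − 6·205 = -925
Option 1 (K := 219):
  R = 120
  S = 149
  Y = 131 + 120 − 4·149 = -345
  N = 25 + 6·120 + 3·(-345) = -290
  K = 219
  M = 290 + 5·(-345) − 6·(-290) − 6·219 = -1009
Change in M: -1009 − (-925) = -84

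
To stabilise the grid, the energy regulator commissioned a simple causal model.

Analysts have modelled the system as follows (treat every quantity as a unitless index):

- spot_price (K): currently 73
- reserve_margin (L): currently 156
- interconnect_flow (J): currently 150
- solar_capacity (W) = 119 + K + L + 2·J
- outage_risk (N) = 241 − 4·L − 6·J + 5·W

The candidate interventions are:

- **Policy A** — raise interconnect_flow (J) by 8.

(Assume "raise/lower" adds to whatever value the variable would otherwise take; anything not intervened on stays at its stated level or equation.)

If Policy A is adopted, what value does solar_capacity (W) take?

Policy A (J + 8):
  K = 73
  L = 156
  J = 150 + 8 = 158
  W = 119 + 73 + 156 + 2·158 = 664

664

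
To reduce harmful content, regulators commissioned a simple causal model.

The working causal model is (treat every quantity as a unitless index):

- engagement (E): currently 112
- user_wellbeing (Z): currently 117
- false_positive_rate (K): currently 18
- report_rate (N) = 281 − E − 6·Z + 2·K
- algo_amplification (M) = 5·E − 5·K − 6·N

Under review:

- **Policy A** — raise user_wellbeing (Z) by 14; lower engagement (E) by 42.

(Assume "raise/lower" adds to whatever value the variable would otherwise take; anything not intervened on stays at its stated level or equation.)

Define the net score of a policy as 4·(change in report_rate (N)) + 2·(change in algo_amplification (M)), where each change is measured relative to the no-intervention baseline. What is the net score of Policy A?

-84

Baseline:
  E = 112
  Z = 117
  K = 18
  N = 281 − 112 − 6·117 + 2·18 = -497
  M = 0 + 5·112 − 5·18 − 6·(-497) = 3452
Policy A (Z + 14, E − 42):
  E = 112 − 42 = 70
  Z = 117 + 14 = 131
  K = 18
  N = 281 − 70 − 6·131 + 2·18 = -539
  M = 0 + 5·70 − 5·18 − 6·(-539) = 3494
ΔN = -539 − (-497) = -42; ΔM = 3494 − 3452 = 42
Score = 4·(-42) + 2·42 = -84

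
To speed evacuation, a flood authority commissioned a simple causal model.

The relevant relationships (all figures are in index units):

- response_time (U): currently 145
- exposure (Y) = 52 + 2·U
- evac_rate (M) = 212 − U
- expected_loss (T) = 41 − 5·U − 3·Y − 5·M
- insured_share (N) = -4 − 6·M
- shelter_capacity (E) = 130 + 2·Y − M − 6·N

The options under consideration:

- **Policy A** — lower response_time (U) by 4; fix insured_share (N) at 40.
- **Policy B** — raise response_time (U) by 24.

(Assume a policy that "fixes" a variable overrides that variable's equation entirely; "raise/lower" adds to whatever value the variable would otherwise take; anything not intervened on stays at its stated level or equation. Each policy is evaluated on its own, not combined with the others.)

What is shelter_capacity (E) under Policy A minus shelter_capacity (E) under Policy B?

-1952

Policy A (U − 4, N := 40):
  U = 145 − 4 = 141
  Y = 52 + 2·141 = 334
  M = 212 − 141 = 71
  N = 40
  E = 130 + 2·334 − 71 − 6·40 = 487
Policy B (U + 24):
  U = 145 + 24 = 169
  Y = 52 + 2·169 = 390
  M = 212 − 169 = 43
  N = -4 − 6·43 = -262
  E = 130 + 2·390 − 43 − 6·(-262) = 2439
E: 487 − 2439 = -1952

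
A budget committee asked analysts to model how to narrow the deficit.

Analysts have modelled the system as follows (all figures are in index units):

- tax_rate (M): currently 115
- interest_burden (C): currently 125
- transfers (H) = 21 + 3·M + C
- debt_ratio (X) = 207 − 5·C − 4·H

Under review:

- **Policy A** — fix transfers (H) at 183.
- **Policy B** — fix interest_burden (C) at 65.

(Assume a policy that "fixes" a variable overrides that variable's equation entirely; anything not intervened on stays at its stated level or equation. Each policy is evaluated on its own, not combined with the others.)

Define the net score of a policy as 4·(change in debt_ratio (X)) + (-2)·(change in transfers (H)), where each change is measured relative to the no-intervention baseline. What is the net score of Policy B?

2280

Baseline:
  M = 115
  C = 125
  H = 21 + 3·115 + 125 = 491
  X = 207 − 5·125 − 4·491 = -2382
Policy B (C := 65):
  M = 115
  C = 65
  H = 21 + 3·115 + 65 = 431
  X = 207 − 5·65 − 4·431 = -1842
ΔX = -1842 − (-2382) = 540; ΔH = 431 − 491 = -60
Score = 4·540 + (-2)·(-60) = 2280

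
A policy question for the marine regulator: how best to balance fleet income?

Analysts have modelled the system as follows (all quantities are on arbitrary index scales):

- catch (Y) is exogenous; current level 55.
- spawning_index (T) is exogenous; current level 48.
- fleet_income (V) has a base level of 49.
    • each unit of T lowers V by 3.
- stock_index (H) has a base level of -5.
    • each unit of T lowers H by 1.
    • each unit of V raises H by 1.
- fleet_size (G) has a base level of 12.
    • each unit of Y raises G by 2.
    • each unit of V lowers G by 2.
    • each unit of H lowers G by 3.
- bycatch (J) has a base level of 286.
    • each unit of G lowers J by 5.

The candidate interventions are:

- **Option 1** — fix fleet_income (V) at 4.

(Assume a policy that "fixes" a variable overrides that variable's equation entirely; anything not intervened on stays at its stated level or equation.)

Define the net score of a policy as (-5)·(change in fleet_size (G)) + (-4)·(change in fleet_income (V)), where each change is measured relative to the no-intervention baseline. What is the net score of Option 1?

Baseline:
  Y = 55
  T = 48
  V = 49 − 3·48 = -95
  H = -5 − 48 + (-95) = -148
  G = 12 + 2·55 − 2·(-95) − 3·(-148) = 756
Option 1 (V := 4):
  Y = 55
  T = 48
  V = 4
  H = -5 − 48 + 4 = -49
  G = 12 + 2·55 − 2·4 − 3·(-49) = 261
ΔG = 261 − 756 = -495; ΔV = 4 − (-95) = 99
Score = (-5)·(-495) + (-4)·99 = 2079

2079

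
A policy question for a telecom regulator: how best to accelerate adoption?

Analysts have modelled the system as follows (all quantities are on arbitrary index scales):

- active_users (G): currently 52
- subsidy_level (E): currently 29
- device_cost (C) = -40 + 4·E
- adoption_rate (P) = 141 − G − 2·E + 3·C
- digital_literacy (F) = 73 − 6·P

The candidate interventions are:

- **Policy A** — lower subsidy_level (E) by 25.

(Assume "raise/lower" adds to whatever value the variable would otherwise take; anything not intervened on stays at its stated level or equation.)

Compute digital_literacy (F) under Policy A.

19

Policy A (E − 25):
  G = 52
  E = 29 − 25 = 4
  C = -40 + 4·4 = -24
  P = 141 − 52 − 2·4 + 3·(-24) = 9
  F = 73 − 6·9 = 19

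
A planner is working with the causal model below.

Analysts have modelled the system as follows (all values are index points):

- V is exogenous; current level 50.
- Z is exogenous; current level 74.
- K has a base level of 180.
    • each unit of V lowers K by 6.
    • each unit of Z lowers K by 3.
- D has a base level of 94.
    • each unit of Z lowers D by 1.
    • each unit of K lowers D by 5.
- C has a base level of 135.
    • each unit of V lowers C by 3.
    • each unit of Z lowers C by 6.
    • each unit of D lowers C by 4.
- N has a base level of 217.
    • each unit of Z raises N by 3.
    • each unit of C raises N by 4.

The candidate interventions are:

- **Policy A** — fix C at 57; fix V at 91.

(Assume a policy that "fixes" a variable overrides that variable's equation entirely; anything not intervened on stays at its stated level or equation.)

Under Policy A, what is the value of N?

667

Policy A (C := 57, V := 91):
  V = 91
  Z = 74
  K = 180 − 6·91 − 3·74 = -588
  D = 94 − 74 − 5·(-588) = 2960
  C = 57
  N = 217 + 3·74 + 4·57 = 667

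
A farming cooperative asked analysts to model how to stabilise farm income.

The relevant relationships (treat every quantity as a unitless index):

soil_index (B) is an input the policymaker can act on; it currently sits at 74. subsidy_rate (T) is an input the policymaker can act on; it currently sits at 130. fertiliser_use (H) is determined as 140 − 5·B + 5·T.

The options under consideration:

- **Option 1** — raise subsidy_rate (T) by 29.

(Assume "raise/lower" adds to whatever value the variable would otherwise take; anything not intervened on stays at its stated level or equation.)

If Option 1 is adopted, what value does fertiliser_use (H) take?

565

Option 1 (T + 29):
  B = 74
  T = 130 + 29 = 159
  H = 140 − 5·74 + 5·159 = 565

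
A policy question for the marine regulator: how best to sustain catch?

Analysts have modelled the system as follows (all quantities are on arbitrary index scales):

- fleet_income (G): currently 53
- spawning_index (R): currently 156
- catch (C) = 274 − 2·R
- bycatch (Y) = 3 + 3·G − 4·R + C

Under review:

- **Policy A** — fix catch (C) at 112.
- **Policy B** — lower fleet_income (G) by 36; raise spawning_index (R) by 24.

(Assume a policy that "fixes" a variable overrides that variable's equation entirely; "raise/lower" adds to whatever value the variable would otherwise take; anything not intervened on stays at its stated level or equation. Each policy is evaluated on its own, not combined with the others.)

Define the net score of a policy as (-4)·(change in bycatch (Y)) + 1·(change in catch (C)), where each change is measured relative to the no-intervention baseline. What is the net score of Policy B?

960

Baseline:
  G = 53
  R = 156
  C = 274 − 2·156 = -38
  Y = 3 + 3·53 − 4·156 + (-38) = -500
Policy B (G − 36, R + 24):
  G = 53 − 36 = 17
  R = 156 + 24 = 180
  C = 274 − 2·180 = -86
  Y = 3 + 3·17 − 4·180 + (-86) = -752
ΔY = -752 − (-500) = -252; ΔC = -86 − (-38) = -48
Score = (-4)·(-252) + 1·(-48) = 960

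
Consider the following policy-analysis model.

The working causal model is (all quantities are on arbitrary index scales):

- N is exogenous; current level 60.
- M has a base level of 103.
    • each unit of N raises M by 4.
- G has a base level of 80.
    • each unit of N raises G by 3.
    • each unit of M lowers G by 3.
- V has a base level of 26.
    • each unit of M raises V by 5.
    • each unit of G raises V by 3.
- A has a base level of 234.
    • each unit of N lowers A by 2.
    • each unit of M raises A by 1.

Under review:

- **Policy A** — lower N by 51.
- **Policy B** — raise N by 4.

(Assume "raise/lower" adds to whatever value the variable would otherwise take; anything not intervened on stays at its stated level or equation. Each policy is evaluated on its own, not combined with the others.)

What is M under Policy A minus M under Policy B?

Policy A (N − 51):
  N = 60 − 51 = 9
  M = 103 + 4·9 = 139
Policy B (N + 4):
  N = 60 + 4 = 64
  M = 103 + 4·64 = 359
M: 139 − 359 = -220

-220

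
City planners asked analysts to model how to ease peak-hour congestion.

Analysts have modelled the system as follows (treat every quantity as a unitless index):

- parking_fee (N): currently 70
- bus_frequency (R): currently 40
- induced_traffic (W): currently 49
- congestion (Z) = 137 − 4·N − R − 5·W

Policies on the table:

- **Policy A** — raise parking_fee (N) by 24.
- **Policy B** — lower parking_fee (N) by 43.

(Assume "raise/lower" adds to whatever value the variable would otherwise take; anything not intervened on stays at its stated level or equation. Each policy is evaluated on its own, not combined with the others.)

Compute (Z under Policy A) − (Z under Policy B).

Policy A (N + 24):
  N = 70 + 24 = 94
  R = 40
  W = 49
  Z = 137 − 4·94 − 40 − 5·49 = -524
Policy B (N − 43):
  N = 70 − 43 = 27
  R = 40
  W = 49
  Z = 137 − 4·27 − 40 − 5·49 = -256
Z: -524 − (-256) = -268

-268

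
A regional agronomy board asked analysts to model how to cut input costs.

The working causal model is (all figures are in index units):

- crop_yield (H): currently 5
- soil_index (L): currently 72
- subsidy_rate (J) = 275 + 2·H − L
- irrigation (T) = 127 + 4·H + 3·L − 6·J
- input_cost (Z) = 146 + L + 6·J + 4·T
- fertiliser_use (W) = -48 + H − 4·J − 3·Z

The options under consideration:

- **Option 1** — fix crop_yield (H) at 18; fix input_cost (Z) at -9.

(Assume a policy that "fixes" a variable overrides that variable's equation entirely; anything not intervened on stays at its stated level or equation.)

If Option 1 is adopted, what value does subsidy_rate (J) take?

Option 1 (H := 18, Z := -9):
  H = 18
  L = 72
  J = 275 + 2·18 − 72 = 239

239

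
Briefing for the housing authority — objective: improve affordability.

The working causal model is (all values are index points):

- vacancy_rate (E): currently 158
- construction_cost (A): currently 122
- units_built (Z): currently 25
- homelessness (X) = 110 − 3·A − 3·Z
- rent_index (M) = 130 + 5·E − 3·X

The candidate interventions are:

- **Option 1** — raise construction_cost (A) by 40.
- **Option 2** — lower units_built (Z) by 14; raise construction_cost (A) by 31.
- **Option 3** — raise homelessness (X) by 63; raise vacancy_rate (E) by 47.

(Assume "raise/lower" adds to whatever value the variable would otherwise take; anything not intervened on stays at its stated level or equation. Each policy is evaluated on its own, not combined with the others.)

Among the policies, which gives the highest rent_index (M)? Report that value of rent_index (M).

Option 1 (A + 40):
  E = 158
  A = 122 + 40 = 162
  Z = 25
  X = 110 − 3·162 − 3·25 = -451
  M = 130 + 5·158 − 3·(-451) = 2273
Option 2 (Z − 14, A + 31):
  E = 158
  A = 122 + 31 = 153
  Z = 25 − 14 = 11
  X = 110 − 3·153 − 3·11 = -382
  M = 130 + 5·158 − 3·(-382) = 2066
Option 3 (X + 63, E + 47):
  E = 158 + 47 = 205
  A = 122
  Z = 25
  X = 110 − 3·122 − 3·25 (+63 from intervention) = -268
  M = 130 + 5·205 − 3·(-268) = 1959
Comparing — Option 1: M=2273, Option 2: M=2066, Option 3: M=1959. Highest is 2273 (Option 1).

2273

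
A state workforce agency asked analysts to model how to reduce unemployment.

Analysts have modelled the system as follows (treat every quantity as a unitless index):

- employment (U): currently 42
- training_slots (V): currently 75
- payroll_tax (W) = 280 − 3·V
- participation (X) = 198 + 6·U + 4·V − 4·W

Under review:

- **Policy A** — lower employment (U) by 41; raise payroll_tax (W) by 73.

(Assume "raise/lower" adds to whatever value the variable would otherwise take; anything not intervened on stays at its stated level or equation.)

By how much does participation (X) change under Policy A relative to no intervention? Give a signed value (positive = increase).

-538

Baseline:
  U = 42
  V = 75
  W = 280 − 3·75 = 55
  X = 198 + 6·42 + 4·75 − 4·55 = 530
Policy A (U − 41, W + 73):
  U = 42 − 41 = 1
  V = 75
  W = 280 − 3·75 (+73 from intervention) = 128
  X = 198 + 6·1 + 4·75 − 4·128 = -8
Change in X: -8 − 530 = -538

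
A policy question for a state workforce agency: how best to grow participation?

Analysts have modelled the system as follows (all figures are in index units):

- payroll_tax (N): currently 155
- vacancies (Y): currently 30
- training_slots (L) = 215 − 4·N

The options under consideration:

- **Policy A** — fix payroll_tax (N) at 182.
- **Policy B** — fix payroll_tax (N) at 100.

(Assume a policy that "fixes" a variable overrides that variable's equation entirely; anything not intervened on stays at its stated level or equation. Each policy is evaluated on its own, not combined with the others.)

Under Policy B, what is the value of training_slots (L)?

-185

Policy B (N := 100):
  N = 100
  L = 215 − 4·100 = -185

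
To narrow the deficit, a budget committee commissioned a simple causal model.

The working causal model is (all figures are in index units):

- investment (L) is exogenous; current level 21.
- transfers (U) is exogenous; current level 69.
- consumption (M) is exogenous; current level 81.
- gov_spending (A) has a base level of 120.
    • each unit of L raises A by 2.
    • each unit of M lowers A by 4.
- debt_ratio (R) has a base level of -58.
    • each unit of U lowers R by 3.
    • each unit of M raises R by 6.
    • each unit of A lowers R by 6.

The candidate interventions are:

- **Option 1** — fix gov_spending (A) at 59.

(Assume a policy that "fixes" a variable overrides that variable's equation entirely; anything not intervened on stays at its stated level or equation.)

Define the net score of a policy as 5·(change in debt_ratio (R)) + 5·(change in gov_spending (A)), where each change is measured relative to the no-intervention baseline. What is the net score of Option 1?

-5525

Baseline:
  L = 21
  U = 69
  M = 81
  A = 120 + 2·21 − 4·81 = -162
  R = -58 − 3·69 + 6·81 − 6·(-162) = 1193
Option 1 (A := 59):
  L = 21
  U = 69
  M = 81
  A = 59
  R = -58 − 3·69 + 6·81 − 6·59 = -133
ΔR = -133 − 1193 = -1326; ΔA = 59 − (-162) = 221
Score = 5·(-1326) + 5·221 = -5525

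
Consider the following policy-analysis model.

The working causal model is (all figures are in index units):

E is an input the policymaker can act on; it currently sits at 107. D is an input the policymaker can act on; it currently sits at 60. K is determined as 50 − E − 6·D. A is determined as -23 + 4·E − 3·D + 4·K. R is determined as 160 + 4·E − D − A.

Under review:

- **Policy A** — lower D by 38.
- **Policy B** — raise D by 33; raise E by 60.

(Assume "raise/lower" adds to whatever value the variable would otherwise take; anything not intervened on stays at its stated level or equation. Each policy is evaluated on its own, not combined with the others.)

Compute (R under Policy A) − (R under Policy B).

-2086

Policy A (D − 38):
  E = 107
  D = 60 − 38 = 22
  K = 50 − 107 − 6·22 = -189
  A = -23 + 4·107 − 3·22 + 4·(-189) = -417
  R = 160 + 4·107 − 22 − (-417) = 983
Policy B (D + 33, E + 60):
  E = 107 + 60 = 167
  D = 60 + 33 = 93
  K = 50 − 167 − 6·93 = -675
  A = -23 + 4·167 − 3·93 + 4·(-675) = -2334
  R = 160 + 4·167 − 93 − (-2334) = 3069
R: 983 − 3069 = -2086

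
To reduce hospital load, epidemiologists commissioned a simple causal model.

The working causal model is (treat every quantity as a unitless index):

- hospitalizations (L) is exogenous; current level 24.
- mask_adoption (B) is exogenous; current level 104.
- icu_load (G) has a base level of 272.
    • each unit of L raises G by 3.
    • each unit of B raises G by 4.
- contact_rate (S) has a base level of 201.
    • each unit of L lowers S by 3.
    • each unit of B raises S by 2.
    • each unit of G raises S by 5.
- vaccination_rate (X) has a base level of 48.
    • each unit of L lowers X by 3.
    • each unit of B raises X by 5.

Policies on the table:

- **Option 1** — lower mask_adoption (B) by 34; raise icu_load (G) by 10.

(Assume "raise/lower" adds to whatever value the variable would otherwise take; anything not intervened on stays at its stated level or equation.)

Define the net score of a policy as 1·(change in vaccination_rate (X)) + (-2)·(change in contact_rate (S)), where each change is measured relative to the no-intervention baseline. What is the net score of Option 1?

Baseline:
  L = 24
  B = 104
  G = 272 + 3·24 + 4·104 = 760
  S = 201 − 3·24 + 2·104 + 5·760 = 4137
  X = 48 − 3·24 + 5·104 = 496
Option 1 (B − 34, G + 10):
  L = 24
  B = 104 − 34 = 70
  G = 272 + 3·24 + 4·70 (+10 from intervention) = 634
  S = 201 − 3·24 + 2·70 + 5·634 = 3439
  X = 48 − 3·24 + 5·70 = 326
ΔX = 326 − 496 = -170; ΔS = 3439 − 4137 = -698
Score = 1·(-170) + (-2)·(-698) = 1226

1226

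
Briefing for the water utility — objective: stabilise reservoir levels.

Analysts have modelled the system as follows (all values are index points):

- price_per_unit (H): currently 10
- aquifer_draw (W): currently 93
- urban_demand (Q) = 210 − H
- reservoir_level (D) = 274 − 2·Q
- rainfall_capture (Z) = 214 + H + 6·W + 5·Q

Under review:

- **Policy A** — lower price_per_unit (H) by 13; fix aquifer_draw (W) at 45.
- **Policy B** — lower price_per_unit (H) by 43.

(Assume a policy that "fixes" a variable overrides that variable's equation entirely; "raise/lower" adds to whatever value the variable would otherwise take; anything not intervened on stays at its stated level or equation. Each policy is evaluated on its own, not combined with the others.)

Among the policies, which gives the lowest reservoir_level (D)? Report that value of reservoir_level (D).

Policy A (H − 13, W := 45):
  H = 10 − 13 = -3
  Q = 210 − (-3) = 213
  D = 274 − 2·213 = -152
Policy B (H − 43):
  H = 10 − 43 = -33
  Q = 210 − (-33) = 243
  D = 274 − 2·243 = -212
Comparing — Policy A: D=-152, Policy B: D=-212. Lowest is -212 (Policy B).

-212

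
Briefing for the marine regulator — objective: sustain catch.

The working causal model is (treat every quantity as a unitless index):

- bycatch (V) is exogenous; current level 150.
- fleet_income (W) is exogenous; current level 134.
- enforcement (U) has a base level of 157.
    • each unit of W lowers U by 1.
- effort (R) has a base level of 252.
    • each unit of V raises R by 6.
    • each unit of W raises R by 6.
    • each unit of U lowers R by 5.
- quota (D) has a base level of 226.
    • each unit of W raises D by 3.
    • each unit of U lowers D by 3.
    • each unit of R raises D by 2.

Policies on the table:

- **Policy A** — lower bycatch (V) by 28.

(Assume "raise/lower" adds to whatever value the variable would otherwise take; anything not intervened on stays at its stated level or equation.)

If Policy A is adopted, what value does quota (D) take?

Policy A (V − 28):
  V = 150 − 28 = 122
  W = 134
  U = 157 − 134 = 23
  R = 252 + 6·122 + 6·134 − 5·23 = 1673
  D = 226 + 3·134 − 3·23 + 2·1673 = 3905

3905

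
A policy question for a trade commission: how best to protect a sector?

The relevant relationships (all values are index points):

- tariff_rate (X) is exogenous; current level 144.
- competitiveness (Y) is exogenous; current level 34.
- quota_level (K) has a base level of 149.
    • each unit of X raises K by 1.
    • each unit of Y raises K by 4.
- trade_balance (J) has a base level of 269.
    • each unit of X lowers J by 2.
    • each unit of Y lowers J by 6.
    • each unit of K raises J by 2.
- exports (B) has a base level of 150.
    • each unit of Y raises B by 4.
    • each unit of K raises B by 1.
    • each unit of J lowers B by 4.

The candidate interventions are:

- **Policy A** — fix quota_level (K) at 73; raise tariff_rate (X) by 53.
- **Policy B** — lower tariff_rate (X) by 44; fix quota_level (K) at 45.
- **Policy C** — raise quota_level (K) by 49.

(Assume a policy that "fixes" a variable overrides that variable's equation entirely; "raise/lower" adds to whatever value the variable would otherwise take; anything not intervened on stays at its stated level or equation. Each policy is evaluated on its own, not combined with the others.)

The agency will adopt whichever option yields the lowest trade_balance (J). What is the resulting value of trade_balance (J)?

-183

Policy A (K := 73, X + 53):
  X = 144 + 53 = 197
  Y = 34
  K = 73
  J = 269 − 2·197 − 6·34 + 2·73 = -183
Policy B (X − 44, K := 45):
  X = 144 − 44 = 100
  Y = 34
  K = 45
  J = 269 − 2·100 − 6·34 + 2·45 = -45
Policy C (K + 49):
  X = 144
  Y = 34
  K = 149 + 144 + 4·34 (+49 from intervention) = 478
  J = 269 − 2·144 − 6·34 + 2·478 = 733
Comparing — Policy A: J=-183, Policy B: J=-45, Policy C: J=733. Lowest is -183 (Policy A).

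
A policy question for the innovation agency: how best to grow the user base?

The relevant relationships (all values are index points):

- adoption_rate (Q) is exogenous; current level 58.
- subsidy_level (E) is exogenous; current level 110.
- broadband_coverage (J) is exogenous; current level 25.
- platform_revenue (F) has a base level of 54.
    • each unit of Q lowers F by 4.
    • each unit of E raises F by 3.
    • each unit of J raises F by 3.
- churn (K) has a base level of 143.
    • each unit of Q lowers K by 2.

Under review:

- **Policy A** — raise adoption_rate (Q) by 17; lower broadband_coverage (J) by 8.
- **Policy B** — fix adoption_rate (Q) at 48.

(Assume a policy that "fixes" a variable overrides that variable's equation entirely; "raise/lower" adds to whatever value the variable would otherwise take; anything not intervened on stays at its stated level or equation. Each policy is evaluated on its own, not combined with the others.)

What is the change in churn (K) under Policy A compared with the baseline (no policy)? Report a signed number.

Baseline:
  Q = 58
  K = 143 − 2·58 = 27
Policy A (Q + 17, J − 8):
  Q = 58 + 17 = 75
  K = 143 − 2·75 = -7
Change in K: -7 − 27 = -34

-34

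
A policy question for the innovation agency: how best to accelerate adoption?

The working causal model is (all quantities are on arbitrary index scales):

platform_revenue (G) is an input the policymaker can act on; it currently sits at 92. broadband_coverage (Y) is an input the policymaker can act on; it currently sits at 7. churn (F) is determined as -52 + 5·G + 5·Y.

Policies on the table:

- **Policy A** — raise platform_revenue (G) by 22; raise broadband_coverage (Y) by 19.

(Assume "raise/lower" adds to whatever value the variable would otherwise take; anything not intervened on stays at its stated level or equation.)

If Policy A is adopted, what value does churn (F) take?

648

Policy A (G + 22, Y + 19):
  G = 92 + 22 = 114
  Y = 7 + 19 = 26
  F = -52 + 5·114 + 5·26 = 648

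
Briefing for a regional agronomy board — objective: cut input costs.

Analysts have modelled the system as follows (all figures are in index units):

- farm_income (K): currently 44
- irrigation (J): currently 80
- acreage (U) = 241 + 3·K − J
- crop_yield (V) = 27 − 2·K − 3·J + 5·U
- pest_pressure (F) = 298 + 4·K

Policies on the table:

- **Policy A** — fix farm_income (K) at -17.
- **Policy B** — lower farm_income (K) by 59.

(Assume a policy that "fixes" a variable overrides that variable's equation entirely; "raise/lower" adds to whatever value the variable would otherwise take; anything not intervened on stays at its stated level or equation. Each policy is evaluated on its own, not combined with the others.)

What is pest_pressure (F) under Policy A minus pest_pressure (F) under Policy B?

Policy A (K := -17):
  K = -17
  F = 298 + 4·(-17) = 230
Policy B (K − 59):
  K = 44 − 59 = -15
  F = 298 + 4·(-15) = 238
F: 230 − 238 = -8

-8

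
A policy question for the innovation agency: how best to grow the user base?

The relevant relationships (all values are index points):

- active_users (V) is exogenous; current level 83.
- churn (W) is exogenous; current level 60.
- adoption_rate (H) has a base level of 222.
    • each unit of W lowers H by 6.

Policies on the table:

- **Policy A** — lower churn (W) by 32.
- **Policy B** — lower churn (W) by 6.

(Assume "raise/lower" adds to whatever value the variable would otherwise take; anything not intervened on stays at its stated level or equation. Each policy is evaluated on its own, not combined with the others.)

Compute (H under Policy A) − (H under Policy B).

Policy A (W − 32):
  W = 60 − 32 = 28
  H = 222 − 6·28 = 54
Policy B (W − 6):
  W = 60 − 6 = 54
  H = 222 − 6·54 = -102
H: 54 − (-102) = 156

156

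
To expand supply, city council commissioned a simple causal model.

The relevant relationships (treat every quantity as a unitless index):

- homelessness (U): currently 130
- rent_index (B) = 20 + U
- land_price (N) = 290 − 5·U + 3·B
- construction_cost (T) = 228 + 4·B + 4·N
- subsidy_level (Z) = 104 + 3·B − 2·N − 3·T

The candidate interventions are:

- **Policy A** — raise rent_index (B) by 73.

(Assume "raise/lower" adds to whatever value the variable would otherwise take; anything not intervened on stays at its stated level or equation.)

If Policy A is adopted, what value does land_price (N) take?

309

Policy A (B + 73):
  U = 130
  B = 20 + 130 (+73 from intervention) = 223
  N = 290 − 5·130 + 3·223 = 309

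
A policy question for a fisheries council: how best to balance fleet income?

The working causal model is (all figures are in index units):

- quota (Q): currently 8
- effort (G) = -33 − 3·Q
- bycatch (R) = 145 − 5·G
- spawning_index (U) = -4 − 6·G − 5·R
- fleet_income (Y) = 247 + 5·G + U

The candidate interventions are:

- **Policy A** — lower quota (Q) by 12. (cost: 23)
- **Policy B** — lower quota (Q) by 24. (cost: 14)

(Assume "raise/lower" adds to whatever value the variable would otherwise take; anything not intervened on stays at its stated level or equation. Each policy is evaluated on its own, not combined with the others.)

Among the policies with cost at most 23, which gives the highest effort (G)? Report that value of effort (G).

Policy A (Q − 12):
  Q = 8 − 12 = -4
  G = -33 − 3·(-4) = -21
Policy B (Q − 24):
  Q = 8 − 24 = -16
  G = -33 − 3·(-16) = 15
Comparing — Policy A: G=-21, Policy B: G=15. Highest is 15 (Policy B).

15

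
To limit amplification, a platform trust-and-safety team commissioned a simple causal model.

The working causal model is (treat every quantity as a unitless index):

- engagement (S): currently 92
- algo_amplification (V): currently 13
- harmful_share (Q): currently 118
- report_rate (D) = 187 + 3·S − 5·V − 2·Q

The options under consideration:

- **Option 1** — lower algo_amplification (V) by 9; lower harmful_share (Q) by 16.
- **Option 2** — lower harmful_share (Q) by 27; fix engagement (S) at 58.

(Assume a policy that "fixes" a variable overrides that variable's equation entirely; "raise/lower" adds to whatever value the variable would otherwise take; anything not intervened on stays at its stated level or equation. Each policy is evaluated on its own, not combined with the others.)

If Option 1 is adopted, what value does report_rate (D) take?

Option 1 (V − 9, Q − 16):
  S = 92
  V = 13 − 9 = 4
  Q = 118 − 16 = 102
  D = 187 + 3·92 − 5·4 − 2·102 = 239

239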